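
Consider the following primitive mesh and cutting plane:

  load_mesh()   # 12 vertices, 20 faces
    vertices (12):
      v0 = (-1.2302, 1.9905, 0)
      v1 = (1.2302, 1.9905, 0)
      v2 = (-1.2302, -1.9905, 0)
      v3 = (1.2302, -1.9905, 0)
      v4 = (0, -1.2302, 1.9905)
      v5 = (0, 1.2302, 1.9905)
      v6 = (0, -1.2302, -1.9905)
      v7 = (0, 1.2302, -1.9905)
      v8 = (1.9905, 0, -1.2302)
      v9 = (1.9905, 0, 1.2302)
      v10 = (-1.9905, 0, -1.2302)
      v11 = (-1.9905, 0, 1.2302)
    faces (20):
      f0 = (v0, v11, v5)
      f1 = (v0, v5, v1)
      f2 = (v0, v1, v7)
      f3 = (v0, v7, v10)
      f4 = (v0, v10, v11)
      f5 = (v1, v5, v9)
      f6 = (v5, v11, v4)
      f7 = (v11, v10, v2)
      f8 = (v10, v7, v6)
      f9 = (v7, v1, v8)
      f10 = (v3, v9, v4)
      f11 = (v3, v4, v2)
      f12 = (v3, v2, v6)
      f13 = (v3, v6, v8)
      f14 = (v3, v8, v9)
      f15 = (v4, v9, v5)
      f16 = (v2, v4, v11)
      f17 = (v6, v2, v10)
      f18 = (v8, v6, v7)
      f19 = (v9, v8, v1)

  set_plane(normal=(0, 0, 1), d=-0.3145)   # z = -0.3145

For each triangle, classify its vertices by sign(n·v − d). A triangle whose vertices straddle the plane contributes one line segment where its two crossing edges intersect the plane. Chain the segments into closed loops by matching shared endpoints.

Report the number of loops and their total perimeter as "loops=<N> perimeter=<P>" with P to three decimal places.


loops=1 perimeter=12.687

Straddling triangles (10 of 20):
  (v0,v1,v7) [++-] → (1.03583, 1.87037, -0.3145)–(-1.03583, 1.87037, -0.3145)  len=2.0717
  (v0,v7,v10) [+--] → (-1.03583, 1.87037, -0.3145)–(-1.42457, 1.48163, -0.3145)  len=0.5498
  (v0,v10,v11) [+-+] → (-1.42457, 1.48163, -0.3145)–(-1.9905, 0, -0.3145)  len=1.5860
  (v11,v10,v2) [+-+] → (-1.9905, 0, -0.3145)–(-1.42457, -1.48163, -0.3145)  len=1.5860
  (v7,v1,v8) [-+-] → (1.03583, 1.87037, -0.3145)–(1.42457, 1.48163, -0.3145)  len=0.5498
  (v3,v2,v6) [++-] → (-1.03583, -1.87037, -0.3145)–(1.03583, -1.87037, -0.3145)  len=2.0717
  (v3,v6,v8) [+--] → (1.03583, -1.87037, -0.3145)–(1.42457, -1.48163, -0.3145)  len=0.5498
  (v3,v8,v9) [+-+] → (1.42457, -1.48163, -0.3145)–(1.9905, 0, -0.3145)  len=1.5860
  (v6,v2,v10) [-+-] → (-1.03583, -1.87037, -0.3145)–(-1.42457, -1.48163, -0.3145)  len=0.5498
  (v9,v8,v1) [+-+] → (1.9905, 0, -0.3145)–(1.42457, 1.48163, -0.3145)  len=1.5860

Chained into 1 loop(s):
  loop 1: 10 segments, perimeter = 12.6865
Total perimeter = 12.687


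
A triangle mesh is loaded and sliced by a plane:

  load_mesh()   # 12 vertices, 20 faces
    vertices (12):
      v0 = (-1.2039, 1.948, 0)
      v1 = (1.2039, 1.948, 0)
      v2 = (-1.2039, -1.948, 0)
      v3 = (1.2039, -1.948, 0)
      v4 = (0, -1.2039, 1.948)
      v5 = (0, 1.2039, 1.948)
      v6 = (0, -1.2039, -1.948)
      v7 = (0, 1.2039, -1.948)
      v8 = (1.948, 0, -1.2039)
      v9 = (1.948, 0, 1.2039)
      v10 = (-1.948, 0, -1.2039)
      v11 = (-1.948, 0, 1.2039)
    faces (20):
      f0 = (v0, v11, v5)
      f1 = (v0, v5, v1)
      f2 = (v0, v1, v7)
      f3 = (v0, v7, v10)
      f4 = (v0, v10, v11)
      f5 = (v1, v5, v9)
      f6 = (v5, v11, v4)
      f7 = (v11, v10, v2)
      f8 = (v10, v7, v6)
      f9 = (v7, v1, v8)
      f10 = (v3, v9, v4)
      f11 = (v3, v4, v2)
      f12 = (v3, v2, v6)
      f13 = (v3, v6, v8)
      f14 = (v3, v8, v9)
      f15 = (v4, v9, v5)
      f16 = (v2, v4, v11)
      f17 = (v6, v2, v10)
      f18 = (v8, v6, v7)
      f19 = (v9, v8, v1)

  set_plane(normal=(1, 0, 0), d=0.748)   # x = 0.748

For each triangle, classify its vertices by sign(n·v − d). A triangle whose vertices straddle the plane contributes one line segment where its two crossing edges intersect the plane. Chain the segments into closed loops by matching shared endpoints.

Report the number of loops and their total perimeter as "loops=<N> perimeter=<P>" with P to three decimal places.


loops=1 perimeter=11.355

Straddling triangles (10 of 20):
  (v0,v5,v1) [--+] → (0.748, 1.66622, 0.73768)–(0.748, 1.948, 0)  len=0.7897
  (v0,v1,v7) [-+-] → (0.748, 1.948, 0)–(0.748, 1.66622, -0.73768)  len=0.7897
  (v1,v5,v9) [+-+] → (0.748, 1.66622, 0.73768)–(0.748, 0.741622, 1.66228)  len=1.3076
  (v7,v1,v8) [-++] → (0.748, 1.66622, -0.73768)–(0.748, 0.741622, -1.66228)  len=1.3076
  (v3,v9,v4) [++-] → (0.748, -0.741622, 1.66228)–(0.748, -1.66622, 0.73768)  len=1.3076
  (v3,v4,v2) [+--] → (0.748, -1.66622, 0.73768)–(0.748, -1.948, 0)  len=0.7897
  (v3,v2,v6) [+--] → (0.748, -1.948, 0)–(0.748, -1.66622, -0.73768)  len=0.7897
  (v3,v6,v8) [+-+] → (0.748, -1.66622, -0.73768)–(0.748, -0.741622, -1.66228)  len=1.3076
  (v4,v9,v5) [-+-] → (0.748, -0.741622, 1.66228)–(0.748, 0.741622, 1.66228)  len=1.4832
  (v8,v6,v7) [+--] → (0.748, -0.741622, -1.66228)–(0.748, 0.741622, -1.66228)  len=1.4832

Chained into 1 loop(s):
  loop 1: 10 segments, perimeter = 11.3555
Total perimeter = 11.355


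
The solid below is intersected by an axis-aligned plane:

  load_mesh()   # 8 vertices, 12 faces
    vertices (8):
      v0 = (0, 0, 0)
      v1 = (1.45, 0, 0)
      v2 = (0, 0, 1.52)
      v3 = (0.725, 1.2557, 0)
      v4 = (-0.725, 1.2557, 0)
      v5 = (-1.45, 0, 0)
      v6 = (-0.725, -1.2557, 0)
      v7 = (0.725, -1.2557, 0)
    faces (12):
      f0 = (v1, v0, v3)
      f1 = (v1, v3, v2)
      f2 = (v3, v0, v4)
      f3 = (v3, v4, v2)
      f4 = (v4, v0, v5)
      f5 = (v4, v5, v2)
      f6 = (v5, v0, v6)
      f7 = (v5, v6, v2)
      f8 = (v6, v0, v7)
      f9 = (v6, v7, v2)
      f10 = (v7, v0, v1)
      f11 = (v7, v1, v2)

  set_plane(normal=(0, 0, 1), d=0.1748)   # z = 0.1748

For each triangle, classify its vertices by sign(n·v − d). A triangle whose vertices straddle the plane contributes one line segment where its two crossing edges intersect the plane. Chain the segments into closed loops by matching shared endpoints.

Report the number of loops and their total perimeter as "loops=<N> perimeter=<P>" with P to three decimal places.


Straddling triangles (6 of 12):
  (v1,v3,v2) [--+] → (0.641625, 1.11129, 0.1748)–(1.28325, 0, 0.1748)  len=1.2832
  (v3,v4,v2) [--+] → (-0.641625, 1.11129, 0.1748)–(0.641625, 1.11129, 0.1748)  len=1.2833
  (v4,v5,v2) [--+] → (-1.28325, 0, 0.1748)–(-0.641625, 1.11129, 0.1748)  len=1.2832
  (v5,v6,v2) [--+] → (-0.641625, -1.11129, 0.1748)–(-1.28325, 0, 0.1748)  len=1.2832
  (v6,v7,v2) [--+] → (0.641625, -1.11129, 0.1748)–(-0.641625, -1.11129, 0.1748)  len=1.2833
  (v7,v1,v2) [--+] → (1.28325, 0, 0.1748)–(0.641625, -1.11129, 0.1748)  len=1.2832

Chained into 1 loop(s):
  loop 1: 6 segments, perimeter = 7.6994
Total perimeter = 7.699

loops=1 perimeter=7.699


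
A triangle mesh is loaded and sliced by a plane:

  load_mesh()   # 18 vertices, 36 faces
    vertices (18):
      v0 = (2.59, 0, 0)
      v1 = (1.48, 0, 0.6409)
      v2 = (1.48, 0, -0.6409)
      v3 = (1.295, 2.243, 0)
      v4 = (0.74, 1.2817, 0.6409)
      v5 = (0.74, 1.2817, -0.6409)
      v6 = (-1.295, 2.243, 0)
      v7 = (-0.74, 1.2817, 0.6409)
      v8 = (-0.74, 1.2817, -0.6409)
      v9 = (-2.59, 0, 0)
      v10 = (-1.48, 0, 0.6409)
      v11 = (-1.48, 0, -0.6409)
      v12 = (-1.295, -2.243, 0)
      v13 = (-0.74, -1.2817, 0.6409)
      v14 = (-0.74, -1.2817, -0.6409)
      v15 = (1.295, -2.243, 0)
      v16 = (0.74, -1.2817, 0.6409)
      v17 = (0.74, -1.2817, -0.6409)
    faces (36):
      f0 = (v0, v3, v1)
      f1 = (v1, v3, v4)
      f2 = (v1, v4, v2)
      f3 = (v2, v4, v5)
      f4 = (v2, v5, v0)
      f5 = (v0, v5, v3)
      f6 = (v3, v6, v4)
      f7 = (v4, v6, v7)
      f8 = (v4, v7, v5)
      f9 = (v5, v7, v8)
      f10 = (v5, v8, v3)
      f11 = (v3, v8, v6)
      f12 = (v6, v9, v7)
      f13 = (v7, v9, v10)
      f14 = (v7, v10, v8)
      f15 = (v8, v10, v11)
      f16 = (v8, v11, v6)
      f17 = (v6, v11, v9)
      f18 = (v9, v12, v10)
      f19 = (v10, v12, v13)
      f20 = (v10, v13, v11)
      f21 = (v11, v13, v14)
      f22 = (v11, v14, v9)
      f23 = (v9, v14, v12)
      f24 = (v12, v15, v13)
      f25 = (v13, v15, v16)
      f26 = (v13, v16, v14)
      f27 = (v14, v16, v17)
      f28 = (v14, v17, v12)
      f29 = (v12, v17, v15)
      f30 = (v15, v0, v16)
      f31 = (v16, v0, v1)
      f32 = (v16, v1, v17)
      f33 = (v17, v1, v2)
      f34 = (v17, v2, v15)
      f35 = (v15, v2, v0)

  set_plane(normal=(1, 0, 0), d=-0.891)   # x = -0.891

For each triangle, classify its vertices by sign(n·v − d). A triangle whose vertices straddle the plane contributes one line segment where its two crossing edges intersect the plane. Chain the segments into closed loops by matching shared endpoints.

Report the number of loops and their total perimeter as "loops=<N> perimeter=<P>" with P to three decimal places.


Straddling triangles (16 of 36):
  (v3,v6,v4) [+-+] → (-0.891, 2.243, 0)–(-0.891, 2.05216, 0.127235)  len=0.2294
  (v4,v6,v7) [+-+] → (-0.891, 2.05216, 0.127235)–(-0.891, 1.54324, 0.466529)  len=0.6116
  (v3,v8,v6) [++-] → (-0.891, 1.54324, -0.466529)–(-0.891, 2.243, 0)  len=0.8410
  (v6,v9,v7) [--+] → (-0.891, 1.17709, 0.588589)–(-0.891, 1.54324, 0.466529)  len=0.3860
  (v7,v9,v10) [+--] → (-0.891, 1.17709, 0.588589)–(-0.891, 1.02016, 0.6409)  len=0.1654
  (v7,v10,v8) [+-+] → (-0.891, 1.02016, 0.6409)–(-0.891, 1.02016, -0.379344)  len=1.0202
  (v8,v10,v11) [+--] → (-0.891, 1.02016, -0.379344)–(-0.891, 1.02016, -0.6409)  len=0.2616
  (v8,v11,v6) [+--] → (-0.891, 1.02016, -0.6409)–(-0.891, 1.54324, -0.466529)  len=0.5514
  (v10,v12,v13) [--+] → (-0.891, -1.54324, 0.466529)–(-0.891, -1.02016, 0.6409)  len=0.5514
  (v10,v13,v11) [-+-] → (-0.891, -1.02016, 0.6409)–(-0.891, -1.02016, 0.379344)  len=0.2616
  (v11,v13,v14) [-++] → (-0.891, -1.02016, 0.379344)–(-0.891, -1.02016, -0.6409)  len=1.0202
  (v11,v14,v9) [-+-] → (-0.891, -1.02016, -0.6409)–(-0.891, -1.17709, -0.588589)  len=0.1654
  (v9,v14,v12) [-+-] → (-0.891, -1.17709, -0.588589)–(-0.891, -1.54324, -0.466529)  len=0.3860
  (v12,v15,v13) [-++] → (-0.891, -2.243, 0)–(-0.891, -1.54324, 0.466529)  len=0.8410
  (v14,v17,v12) [++-] → (-0.891, -2.05216, -0.127235)–(-0.891, -1.54324, -0.466529)  len=0.6116
  (v12,v17,v15) [-++] → (-0.891, -2.05216, -0.127235)–(-0.891, -2.243, 0)  len=0.2294

Chained into 2 loop(s):
  loop 1: 8 segments, perimeter = 4.0666
  loop 2: 8 segments, perimeter = 4.0666
Total perimeter = 8.133

loops=2 perimeter=8.133


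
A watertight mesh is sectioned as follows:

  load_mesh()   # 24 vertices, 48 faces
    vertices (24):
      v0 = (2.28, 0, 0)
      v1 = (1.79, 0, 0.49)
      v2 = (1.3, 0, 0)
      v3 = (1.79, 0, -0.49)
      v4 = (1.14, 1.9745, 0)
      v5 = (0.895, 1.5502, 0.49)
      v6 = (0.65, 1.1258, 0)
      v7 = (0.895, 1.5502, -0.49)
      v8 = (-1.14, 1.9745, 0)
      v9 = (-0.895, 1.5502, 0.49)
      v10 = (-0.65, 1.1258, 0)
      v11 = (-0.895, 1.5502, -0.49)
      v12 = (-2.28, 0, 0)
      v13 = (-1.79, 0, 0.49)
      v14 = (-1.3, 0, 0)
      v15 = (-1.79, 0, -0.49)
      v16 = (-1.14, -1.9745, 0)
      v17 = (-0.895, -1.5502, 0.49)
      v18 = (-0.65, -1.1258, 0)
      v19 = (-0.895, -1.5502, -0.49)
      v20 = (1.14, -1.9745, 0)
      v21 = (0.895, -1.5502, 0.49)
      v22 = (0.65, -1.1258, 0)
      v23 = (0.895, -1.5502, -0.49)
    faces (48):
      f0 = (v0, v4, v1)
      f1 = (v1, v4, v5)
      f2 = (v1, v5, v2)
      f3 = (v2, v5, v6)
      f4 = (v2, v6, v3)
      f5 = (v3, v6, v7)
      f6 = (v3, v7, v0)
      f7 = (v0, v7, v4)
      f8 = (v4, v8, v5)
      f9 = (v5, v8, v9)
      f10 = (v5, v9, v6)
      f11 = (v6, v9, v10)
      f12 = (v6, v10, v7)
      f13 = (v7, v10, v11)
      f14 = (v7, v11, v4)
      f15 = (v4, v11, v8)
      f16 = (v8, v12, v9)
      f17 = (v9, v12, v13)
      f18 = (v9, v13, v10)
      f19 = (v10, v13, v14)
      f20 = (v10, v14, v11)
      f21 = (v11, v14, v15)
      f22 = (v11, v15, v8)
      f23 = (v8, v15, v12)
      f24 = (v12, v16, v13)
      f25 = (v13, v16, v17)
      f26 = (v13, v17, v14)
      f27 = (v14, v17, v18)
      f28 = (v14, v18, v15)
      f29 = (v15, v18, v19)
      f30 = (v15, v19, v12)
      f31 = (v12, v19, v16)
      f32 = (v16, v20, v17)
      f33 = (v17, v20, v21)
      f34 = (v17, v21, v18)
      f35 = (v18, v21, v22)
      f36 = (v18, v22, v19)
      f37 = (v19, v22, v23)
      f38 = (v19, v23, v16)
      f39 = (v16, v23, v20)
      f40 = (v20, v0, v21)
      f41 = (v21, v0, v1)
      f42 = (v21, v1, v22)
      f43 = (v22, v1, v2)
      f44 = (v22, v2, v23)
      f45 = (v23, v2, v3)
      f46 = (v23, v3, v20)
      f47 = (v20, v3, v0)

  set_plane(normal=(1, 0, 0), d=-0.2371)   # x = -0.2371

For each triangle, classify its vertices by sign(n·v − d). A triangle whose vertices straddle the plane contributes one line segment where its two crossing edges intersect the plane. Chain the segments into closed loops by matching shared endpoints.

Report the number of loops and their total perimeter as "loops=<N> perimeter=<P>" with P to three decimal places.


Straddling triangles (16 of 48):
  (v4,v8,v5) [+-+] → (-0.2371, 1.9745, 0)–(-0.2371, 1.78624, 0.217406)  len=0.2876
  (v5,v8,v9) [+--] → (-0.2371, 1.78624, 0.217406)–(-0.2371, 1.5502, 0.49)  len=0.3606
  (v5,v9,v6) [+-+] → (-0.2371, 1.5502, 0.49)–(-0.2371, 1.36948, 0.281346)  len=0.2760
  (v6,v9,v10) [+--] → (-0.2371, 1.36948, 0.281346)–(-0.2371, 1.1258, 0)  len=0.3722
  (v6,v10,v7) [+-+] → (-0.2371, 1.1258, 0)–(-0.2371, 1.23922, -0.130952)  len=0.1732
  (v7,v10,v11) [+--] → (-0.2371, 1.23922, -0.130952)–(-0.2371, 1.5502, -0.49)  len=0.4750
  (v7,v11,v4) [+-+] → (-0.2371, 1.5502, -0.49)–(-0.2371, 1.68737, -0.331587)  len=0.2095
  (v4,v11,v8) [+--] → (-0.2371, 1.68737, -0.331587)–(-0.2371, 1.9745, 0)  len=0.4386
  (v16,v20,v17) [-+-] → (-0.2371, -1.9745, 0)–(-0.2371, -1.68737, 0.331587)  len=0.4386
  (v17,v20,v21) [-++] → (-0.2371, -1.68737, 0.331587)–(-0.2371, -1.5502, 0.49)  len=0.2095
  (v17,v21,v18) [-+-] → (-0.2371, -1.5502, 0.49)–(-0.2371, -1.23922, 0.130952)  len=0.4750
  (v18,v21,v22) [-++] → (-0.2371, -1.23922, 0.130952)–(-0.2371, -1.1258, 0)  len=0.1732
  (v18,v22,v19) [-+-] → (-0.2371, -1.1258, 0)–(-0.2371, -1.36948, -0.281346)  len=0.3722
  (v19,v22,v23) [-++] → (-0.2371, -1.36948, -0.281346)–(-0.2371, -1.5502, -0.49)  len=0.2760
  (v19,v23,v16) [-+-] → (-0.2371, -1.5502, -0.49)–(-0.2371, -1.78624, -0.217406)  len=0.3606
  (v16,v23,v20) [-++] → (-0.2371, -1.78624, -0.217406)–(-0.2371, -1.9745, 0)  len=0.2876

Chained into 2 loop(s):
  loop 1: 8 segments, perimeter = 2.5928
  loop 2: 8 segments, perimeter = 2.5928
Total perimeter = 5.186

loops=2 perimeter=5.186


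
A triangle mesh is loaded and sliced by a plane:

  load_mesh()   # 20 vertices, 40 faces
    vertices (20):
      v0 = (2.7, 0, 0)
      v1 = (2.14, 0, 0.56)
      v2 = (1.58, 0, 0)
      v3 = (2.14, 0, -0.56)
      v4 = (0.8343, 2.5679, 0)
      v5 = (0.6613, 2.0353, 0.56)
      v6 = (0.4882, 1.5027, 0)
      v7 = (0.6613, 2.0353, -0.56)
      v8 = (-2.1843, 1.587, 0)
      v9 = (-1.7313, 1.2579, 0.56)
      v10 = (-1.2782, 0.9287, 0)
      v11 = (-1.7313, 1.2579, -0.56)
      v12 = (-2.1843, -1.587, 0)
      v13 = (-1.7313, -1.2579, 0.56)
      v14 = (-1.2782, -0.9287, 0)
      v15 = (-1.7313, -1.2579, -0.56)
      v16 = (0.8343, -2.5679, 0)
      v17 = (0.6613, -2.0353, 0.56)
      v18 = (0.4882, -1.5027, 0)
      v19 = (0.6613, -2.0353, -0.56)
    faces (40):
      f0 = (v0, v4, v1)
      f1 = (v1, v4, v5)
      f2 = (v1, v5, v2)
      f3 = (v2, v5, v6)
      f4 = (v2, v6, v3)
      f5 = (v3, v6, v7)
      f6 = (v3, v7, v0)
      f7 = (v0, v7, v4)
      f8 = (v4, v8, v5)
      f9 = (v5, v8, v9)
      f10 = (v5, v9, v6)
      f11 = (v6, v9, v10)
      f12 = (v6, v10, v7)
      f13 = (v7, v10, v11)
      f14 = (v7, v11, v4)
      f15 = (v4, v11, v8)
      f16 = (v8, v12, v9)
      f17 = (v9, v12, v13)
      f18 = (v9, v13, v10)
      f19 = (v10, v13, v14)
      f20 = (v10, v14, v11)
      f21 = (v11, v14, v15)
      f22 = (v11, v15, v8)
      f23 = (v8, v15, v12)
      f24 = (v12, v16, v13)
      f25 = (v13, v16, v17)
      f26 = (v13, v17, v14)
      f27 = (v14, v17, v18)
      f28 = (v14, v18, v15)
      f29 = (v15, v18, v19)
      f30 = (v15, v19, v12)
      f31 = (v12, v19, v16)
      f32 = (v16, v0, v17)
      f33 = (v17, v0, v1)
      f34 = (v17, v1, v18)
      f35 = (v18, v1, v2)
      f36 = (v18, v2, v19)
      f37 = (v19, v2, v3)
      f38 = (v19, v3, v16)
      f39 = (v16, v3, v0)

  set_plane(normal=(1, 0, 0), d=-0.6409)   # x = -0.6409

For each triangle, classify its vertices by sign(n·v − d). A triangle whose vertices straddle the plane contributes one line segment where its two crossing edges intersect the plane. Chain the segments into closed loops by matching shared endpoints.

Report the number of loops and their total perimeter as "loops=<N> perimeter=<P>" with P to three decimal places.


Straddling triangles (16 of 40):
  (v4,v8,v5) [+-+] → (-0.6409, 2.08853, 0)–(-0.6409, 1.83015, 0.303733)  len=0.3988
  (v5,v8,v9) [+--] → (-0.6409, 1.83015, 0.303733)–(-0.6409, 1.61219, 0.56)  len=0.3364
  (v5,v9,v6) [+-+] → (-0.6409, 1.61219, 0.56)–(-0.6409, 1.37817, 0.284882)  len=0.3612
  (v6,v9,v10) [+--] → (-0.6409, 1.37817, 0.284882)–(-0.6409, 1.13579, 0)  len=0.3740
  (v6,v10,v7) [+-+] → (-0.6409, 1.13579, 0)–(-0.6409, 1.29232, -0.18401)  len=0.2416
  (v7,v10,v11) [+--] → (-0.6409, 1.29232, -0.18401)–(-0.6409, 1.61219, -0.56)  len=0.4936
  (v7,v11,v4) [+-+] → (-0.6409, 1.61219, -0.56)–(-0.6409, 1.81466, -0.321996)  len=0.3125
  (v4,v11,v8) [+--] → (-0.6409, 1.81466, -0.321996)–(-0.6409, 2.08853, 0)  len=0.4227
  (v12,v16,v13) [-+-] → (-0.6409, -2.08853, 0)–(-0.6409, -1.81466, 0.321996)  len=0.4227
  (v13,v16,v17) [-++] → (-0.6409, -1.81466, 0.321996)–(-0.6409, -1.61219, 0.56)  len=0.3125
  (v13,v17,v14) [-+-] → (-0.6409, -1.61219, 0.56)–(-0.6409, -1.29232, 0.18401)  len=0.4936
  (v14,v17,v18) [-++] → (-0.6409, -1.29232, 0.18401)–(-0.6409, -1.13579, 0)  len=0.2416
  (v14,v18,v15) [-+-] → (-0.6409, -1.13579, 0)–(-0.6409, -1.37817, -0.284882)  len=0.3740
  (v15,v18,v19) [-++] → (-0.6409, -1.37817, -0.284882)–(-0.6409, -1.61219, -0.56)  len=0.3612
  (v15,v19,v12) [-+-] → (-0.6409, -1.61219, -0.56)–(-0.6409, -1.83015, -0.303733)  len=0.3364
  (v12,v19,v16) [-++] → (-0.6409, -1.83015, -0.303733)–(-0.6409, -2.08853, 0)  len=0.3988

Chained into 2 loop(s):
  loop 1: 8 segments, perimeter = 2.9408
  loop 2: 8 segments, perimeter = 2.9408
Total perimeter = 5.882

loops=2 perimeter=5.882


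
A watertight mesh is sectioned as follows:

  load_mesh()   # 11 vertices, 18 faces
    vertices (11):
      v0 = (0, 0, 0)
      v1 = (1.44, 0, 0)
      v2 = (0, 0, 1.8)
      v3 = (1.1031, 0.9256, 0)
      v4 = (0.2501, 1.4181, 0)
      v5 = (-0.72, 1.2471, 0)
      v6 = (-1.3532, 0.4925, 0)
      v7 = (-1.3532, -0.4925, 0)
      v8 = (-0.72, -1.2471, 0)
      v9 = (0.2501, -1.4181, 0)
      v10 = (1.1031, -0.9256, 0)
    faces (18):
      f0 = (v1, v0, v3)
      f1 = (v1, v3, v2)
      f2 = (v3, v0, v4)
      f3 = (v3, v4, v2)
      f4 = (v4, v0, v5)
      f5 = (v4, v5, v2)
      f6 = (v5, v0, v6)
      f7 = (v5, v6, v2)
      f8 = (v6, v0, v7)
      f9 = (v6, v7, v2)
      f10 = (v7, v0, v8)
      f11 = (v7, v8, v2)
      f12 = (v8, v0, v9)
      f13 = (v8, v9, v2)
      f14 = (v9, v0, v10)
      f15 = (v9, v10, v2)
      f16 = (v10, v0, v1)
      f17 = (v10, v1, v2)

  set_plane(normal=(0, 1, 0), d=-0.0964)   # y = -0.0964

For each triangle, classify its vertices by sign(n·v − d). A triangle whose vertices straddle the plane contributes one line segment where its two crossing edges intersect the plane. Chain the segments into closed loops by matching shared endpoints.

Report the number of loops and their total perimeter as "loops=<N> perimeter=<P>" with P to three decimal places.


Straddling triangles (10 of 18):
  (v6,v0,v7) [++-] → (-0.26487, -0.0964, 0)–(-1.3532, -0.0964, 0)  len=1.0883
  (v6,v7,v2) [+-+] → (-1.3532, -0.0964, 0)–(-0.26487, -0.0964, 1.44768)  len=1.8111
  (v7,v0,v8) [-+-] → (-0.26487, -0.0964, 0)–(-0.0556555, -0.0964, 0)  len=0.2092
  (v7,v8,v2) [--+] → (-0.0556555, -0.0964, 1.66086)–(-0.26487, -0.0964, 1.44768)  len=0.2987
  (v8,v0,v9) [-+-] → (-0.0556555, -0.0964, 0)–(0.0170014, -0.0964, 0)  len=0.0727
  (v8,v9,v2) [--+] → (0.0170014, -0.0964, 1.67764)–(-0.0556555, -0.0964, 1.66086)  len=0.0746
  (v9,v0,v10) [-+-] → (0.0170014, -0.0964, 0)–(0.114886, -0.0964, 0)  len=0.0979
  (v9,v10,v2) [--+] → (0.114886, -0.0964, 1.61253)–(0.0170014, -0.0964, 1.67764)  len=0.1176
  (v10,v0,v1) [-++] → (0.114886, -0.0964, 0)–(1.40491, -0.0964, 0)  len=1.2900
  (v10,v1,v2) [-++] → (1.40491, -0.0964, 0)–(0.114886, -0.0964, 1.61253)  len=2.0650

Chained into 1 loop(s):
  loop 1: 10 segments, perimeter = 7.1251
Total perimeter = 7.125

loops=1 perimeter=7.125


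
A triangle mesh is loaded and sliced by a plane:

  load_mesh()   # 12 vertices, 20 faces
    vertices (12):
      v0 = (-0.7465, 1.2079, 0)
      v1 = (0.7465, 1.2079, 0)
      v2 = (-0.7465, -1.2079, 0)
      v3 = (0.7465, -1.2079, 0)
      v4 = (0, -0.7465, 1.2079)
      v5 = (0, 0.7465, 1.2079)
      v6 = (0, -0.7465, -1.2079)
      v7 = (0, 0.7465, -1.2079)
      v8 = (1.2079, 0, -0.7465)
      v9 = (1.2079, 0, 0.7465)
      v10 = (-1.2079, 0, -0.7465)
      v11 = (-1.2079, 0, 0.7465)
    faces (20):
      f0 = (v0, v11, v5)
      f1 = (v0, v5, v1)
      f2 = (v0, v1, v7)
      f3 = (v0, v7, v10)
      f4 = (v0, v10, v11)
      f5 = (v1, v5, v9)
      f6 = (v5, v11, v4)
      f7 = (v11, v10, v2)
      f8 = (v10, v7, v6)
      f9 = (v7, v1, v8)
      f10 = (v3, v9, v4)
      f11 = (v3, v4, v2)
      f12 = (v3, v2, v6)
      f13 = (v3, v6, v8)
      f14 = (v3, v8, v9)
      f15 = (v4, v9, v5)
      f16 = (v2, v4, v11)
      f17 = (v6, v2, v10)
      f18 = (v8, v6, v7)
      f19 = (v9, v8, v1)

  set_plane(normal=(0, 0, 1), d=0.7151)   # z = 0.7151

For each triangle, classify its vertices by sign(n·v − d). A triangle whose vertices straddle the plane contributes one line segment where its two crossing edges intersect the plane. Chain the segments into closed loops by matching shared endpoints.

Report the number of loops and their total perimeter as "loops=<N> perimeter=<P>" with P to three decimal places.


Straddling triangles (10 of 20):
  (v0,v11,v5) [-++] → (-1.18849, 0.0508078, 0.7151)–(-0.304558, 0.934742, 0.7151)  len=1.2501
  (v0,v5,v1) [-+-] → (-0.304558, 0.934742, 0.7151)–(0.304558, 0.934742, 0.7151)  len=0.6091
  (v0,v10,v11) [--+] → (-1.2079, 0, 0.7151)–(-1.18849, 0.0508078, 0.7151)  len=0.0544
  (v1,v5,v9) [-++] → (0.304558, 0.934742, 0.7151)–(1.18849, 0.0508078, 0.7151)  len=1.2501
  (v11,v10,v2) [+--] → (-1.2079, 0, 0.7151)–(-1.18849, -0.0508078, 0.7151)  len=0.0544
  (v3,v9,v4) [-++] → (1.18849, -0.0508078, 0.7151)–(0.304558, -0.934742, 0.7151)  len=1.2501
  (v3,v4,v2) [-+-] → (0.304558, -0.934742, 0.7151)–(-0.304558, -0.934742, 0.7151)  len=0.6091
  (v3,v8,v9) [--+] → (1.2079, 0, 0.7151)–(1.18849, -0.0508078, 0.7151)  len=0.0544
  (v2,v4,v11) [-++] → (-0.304558, -0.934742, 0.7151)–(-1.18849, -0.0508078, 0.7151)  len=1.2501
  (v9,v8,v1) [+--] → (1.2079, 0, 0.7151)–(1.18849, 0.0508078, 0.7151)  len=0.0544

Chained into 1 loop(s):
  loop 1: 10 segments, perimeter = 6.4361
Total perimeter = 6.436

loops=1 perimeter=6.436


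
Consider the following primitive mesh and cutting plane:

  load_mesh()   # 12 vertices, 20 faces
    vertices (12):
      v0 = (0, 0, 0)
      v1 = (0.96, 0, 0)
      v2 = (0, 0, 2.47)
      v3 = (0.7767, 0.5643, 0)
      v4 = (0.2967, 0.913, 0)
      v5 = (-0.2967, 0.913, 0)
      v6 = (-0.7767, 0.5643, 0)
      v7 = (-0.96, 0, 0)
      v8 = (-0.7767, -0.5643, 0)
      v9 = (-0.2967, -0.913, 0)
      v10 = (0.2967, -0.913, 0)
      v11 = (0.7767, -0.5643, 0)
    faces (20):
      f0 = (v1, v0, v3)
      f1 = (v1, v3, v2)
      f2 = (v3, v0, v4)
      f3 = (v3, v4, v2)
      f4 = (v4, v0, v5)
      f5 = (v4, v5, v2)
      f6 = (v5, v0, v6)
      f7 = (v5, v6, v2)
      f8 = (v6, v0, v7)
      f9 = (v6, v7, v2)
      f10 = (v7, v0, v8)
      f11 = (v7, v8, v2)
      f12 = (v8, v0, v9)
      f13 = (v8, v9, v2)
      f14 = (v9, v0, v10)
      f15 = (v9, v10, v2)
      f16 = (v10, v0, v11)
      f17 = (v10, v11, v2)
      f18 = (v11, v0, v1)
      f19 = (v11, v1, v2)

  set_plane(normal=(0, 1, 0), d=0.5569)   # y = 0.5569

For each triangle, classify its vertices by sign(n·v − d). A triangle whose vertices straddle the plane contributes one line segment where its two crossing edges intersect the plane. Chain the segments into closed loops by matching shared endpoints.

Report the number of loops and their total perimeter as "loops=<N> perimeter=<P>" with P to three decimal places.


Straddling triangles (10 of 20):
  (v1,v0,v3) [--+] → (0.766515, 0.5569, 0)–(0.779104, 0.5569, 0)  len=0.0126
  (v1,v3,v2) [-+-] → (0.779104, 0.5569, 0)–(0.766515, 0.5569, 0.0323906)  len=0.0348
  (v3,v0,v4) [+-+] → (0.766515, 0.5569, 0)–(0.180977, 0.5569, 0)  len=0.5855
  (v3,v4,v2) [++-] → (0.180977, 0.5569, 0.963381)–(0.766515, 0.5569, 0.0323906)  len=1.0998
  (v4,v0,v5) [+-+] → (0.180977, 0.5569, 0)–(-0.180977, 0.5569, 0)  len=0.3620
  (v4,v5,v2) [++-] → (-0.180977, 0.5569, 0.963381)–(0.180977, 0.5569, 0.963381)  len=0.3620
  (v5,v0,v6) [+-+] → (-0.180977, 0.5569, 0)–(-0.766515, 0.5569, 0)  len=0.5855
  (v5,v6,v2) [++-] → (-0.766515, 0.5569, 0.0323906)–(-0.180977, 0.5569, 0.963381)  len=1.0998
  (v6,v0,v7) [+--] → (-0.766515, 0.5569, 0)–(-0.779104, 0.5569, 0)  len=0.0126
  (v6,v7,v2) [+--] → (-0.779104, 0.5569, 0)–(-0.766515, 0.5569, 0.0323906)  len=0.0348

Chained into 1 loop(s):
  loop 1: 10 segments, perimeter = 4.1893
Total perimeter = 4.189

loops=1 perimeter=4.189


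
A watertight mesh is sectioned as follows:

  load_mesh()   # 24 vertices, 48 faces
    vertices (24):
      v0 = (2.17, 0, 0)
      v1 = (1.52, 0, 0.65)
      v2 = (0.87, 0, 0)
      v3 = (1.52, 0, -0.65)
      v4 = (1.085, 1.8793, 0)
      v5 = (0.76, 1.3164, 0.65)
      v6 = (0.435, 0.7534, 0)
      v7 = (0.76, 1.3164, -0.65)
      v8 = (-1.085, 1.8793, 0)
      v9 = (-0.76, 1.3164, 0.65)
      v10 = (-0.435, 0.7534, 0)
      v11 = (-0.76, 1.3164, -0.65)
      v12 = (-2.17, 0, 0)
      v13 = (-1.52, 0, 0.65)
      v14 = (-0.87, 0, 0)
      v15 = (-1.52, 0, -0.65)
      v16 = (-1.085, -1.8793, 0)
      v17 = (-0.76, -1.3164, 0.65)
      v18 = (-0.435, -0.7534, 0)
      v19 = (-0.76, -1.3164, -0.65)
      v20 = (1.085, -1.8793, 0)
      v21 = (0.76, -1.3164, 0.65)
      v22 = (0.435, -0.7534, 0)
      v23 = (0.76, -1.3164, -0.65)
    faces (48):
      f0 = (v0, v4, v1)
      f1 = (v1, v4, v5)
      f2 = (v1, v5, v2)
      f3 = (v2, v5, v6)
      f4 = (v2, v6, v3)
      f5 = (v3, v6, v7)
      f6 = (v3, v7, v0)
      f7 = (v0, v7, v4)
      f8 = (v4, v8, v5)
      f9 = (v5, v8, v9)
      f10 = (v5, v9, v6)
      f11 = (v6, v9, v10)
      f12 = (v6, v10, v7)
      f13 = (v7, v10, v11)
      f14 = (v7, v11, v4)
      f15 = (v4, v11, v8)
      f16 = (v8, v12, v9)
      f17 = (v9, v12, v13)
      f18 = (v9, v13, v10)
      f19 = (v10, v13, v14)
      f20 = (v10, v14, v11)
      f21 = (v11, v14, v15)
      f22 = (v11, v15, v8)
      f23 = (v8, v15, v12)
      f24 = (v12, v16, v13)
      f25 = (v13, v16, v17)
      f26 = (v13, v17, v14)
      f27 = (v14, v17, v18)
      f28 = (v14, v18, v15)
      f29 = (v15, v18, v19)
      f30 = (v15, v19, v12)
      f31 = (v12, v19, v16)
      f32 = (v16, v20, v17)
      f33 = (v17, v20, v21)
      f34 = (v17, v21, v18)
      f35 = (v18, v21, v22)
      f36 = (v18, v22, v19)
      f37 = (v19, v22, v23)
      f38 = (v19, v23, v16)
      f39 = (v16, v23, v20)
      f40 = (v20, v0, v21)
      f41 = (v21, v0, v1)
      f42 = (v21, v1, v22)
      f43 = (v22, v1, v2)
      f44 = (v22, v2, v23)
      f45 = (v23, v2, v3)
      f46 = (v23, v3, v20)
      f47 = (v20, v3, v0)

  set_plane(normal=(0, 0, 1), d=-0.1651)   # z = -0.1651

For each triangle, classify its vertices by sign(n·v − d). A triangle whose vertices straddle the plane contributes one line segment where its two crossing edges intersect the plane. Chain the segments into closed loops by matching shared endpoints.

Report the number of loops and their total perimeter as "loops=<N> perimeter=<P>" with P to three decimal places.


Straddling triangles (24 of 48):
  (v2,v6,v3) [++-] → (0.71059, 0.562036, -0.1651)–(1.0351, 0, -0.1651)  len=0.6490
  (v3,v6,v7) [-+-] → (0.71059, 0.562036, -0.1651)–(0.51755, 0.896402, -0.1651)  len=0.3861
  (v3,v7,v0) [--+] → (1.81186, 0.334366, -0.1651)–(2.0049, 0, -0.1651)  len=0.3861
  (v0,v7,v4) [+-+] → (1.81186, 0.334366, -0.1651)–(1.00245, 1.73632, -0.1651)  len=1.6188
  (v6,v10,v7) [++-] → (-0.13147, 0.896402, -0.1651)–(0.51755, 0.896402, -0.1651)  len=0.6490
  (v7,v10,v11) [-+-] → (-0.13147, 0.896402, -0.1651)–(-0.51755, 0.896402, -0.1651)  len=0.3861
  (v7,v11,v4) [--+] → (0.61637, 1.73632, -0.1651)–(1.00245, 1.73632, -0.1651)  len=0.3861
  (v4,v11,v8) [+-+] → (0.61637, 1.73632, -0.1651)–(-1.00245, 1.73632, -0.1651)  len=1.6188
  (v10,v14,v11) [++-] → (-0.84206, 0.334366, -0.1651)–(-0.51755, 0.896402, -0.1651)  len=0.6490
  (v11,v14,v15) [-+-] → (-0.84206, 0.334366, -0.1651)–(-1.0351, 0, -0.1651)  len=0.3861
  (v11,v15,v8) [--+] → (-1.19549, 1.40196, -0.1651)–(-1.00245, 1.73632, -0.1651)  len=0.3861
  (v8,v15,v12) [+-+] → (-1.19549, 1.40196, -0.1651)–(-2.0049, 0, -0.1651)  len=1.6188
  (v14,v18,v15) [++-] → (-0.71059, -0.562036, -0.1651)–(-1.0351, 0, -0.1651)  len=0.6490
  (v15,v18,v19) [-+-] → (-0.71059, -0.562036, -0.1651)–(-0.51755, -0.896402, -0.1651)  len=0.3861
  (v15,v19,v12) [--+] → (-1.81186, -0.334366, -0.1651)–(-2.0049, 0, -0.1651)  len=0.3861
  (v12,v19,v16) [+-+] → (-1.81186, -0.334366, -0.1651)–(-1.00245, -1.73632, -0.1651)  len=1.6188
  (v18,v22,v19) [++-] → (0.13147, -0.896402, -0.1651)–(-0.51755, -0.896402, -0.1651)  len=0.6490
  (v19,v22,v23) [-+-] → (0.13147, -0.896402, -0.1651)–(0.51755, -0.896402, -0.1651)  len=0.3861
  (v19,v23,v16) [--+] → (-0.61637, -1.73632, -0.1651)–(-1.00245, -1.73632, -0.1651)  len=0.3861
  (v16,v23,v20) [+-+] → (-0.61637, -1.73632, -0.1651)–(1.00245, -1.73632, -0.1651)  len=1.6188
  (v22,v2,v23) [++-] → (0.84206, -0.334366, -0.1651)–(0.51755, -0.896402, -0.1651)  len=0.6490
  (v23,v2,v3) [-+-] → (0.84206, -0.334366, -0.1651)–(1.0351, 0, -0.1651)  len=0.3861
  (v23,v3,v20) [--+] → (1.19549, -1.40196, -0.1651)–(1.00245, -1.73632, -0.1651)  len=0.3861
  (v20,v3,v0) [+-+] → (1.19549, -1.40196, -0.1651)–(2.0049, 0, -0.1651)  len=1.6188

Chained into 2 loop(s):
  loop 1: 12 segments, perimeter = 6.2105
  loop 2: 12 segments, perimeter = 12.0295
Total perimeter = 18.240

loops=2 perimeter=18.240


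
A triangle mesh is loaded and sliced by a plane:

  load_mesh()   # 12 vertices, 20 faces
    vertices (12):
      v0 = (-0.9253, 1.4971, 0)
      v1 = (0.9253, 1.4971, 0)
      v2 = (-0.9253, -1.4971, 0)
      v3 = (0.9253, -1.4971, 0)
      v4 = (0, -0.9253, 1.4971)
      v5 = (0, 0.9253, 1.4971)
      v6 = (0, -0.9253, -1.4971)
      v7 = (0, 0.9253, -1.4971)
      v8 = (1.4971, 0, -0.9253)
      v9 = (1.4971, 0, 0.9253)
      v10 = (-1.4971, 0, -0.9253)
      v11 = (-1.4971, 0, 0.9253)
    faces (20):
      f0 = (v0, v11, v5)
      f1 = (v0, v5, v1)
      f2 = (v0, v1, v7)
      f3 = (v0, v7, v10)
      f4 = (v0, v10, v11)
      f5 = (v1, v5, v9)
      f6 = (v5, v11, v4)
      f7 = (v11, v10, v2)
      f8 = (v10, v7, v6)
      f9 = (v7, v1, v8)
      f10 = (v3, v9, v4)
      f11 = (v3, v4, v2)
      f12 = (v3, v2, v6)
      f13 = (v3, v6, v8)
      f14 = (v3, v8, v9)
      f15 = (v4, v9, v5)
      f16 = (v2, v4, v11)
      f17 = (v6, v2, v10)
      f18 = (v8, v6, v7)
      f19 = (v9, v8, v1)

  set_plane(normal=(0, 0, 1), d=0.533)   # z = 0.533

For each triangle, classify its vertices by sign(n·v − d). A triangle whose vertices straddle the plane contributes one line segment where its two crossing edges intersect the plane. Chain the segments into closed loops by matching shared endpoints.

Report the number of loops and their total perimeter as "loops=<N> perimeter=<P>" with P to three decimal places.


Straddling triangles (10 of 20):
  (v0,v11,v5) [-++] → (-1.25467, 0.634726, 0.533)–(-0.595873, 1.29353, 0.533)  len=0.9317
  (v0,v5,v1) [-+-] → (-0.595873, 1.29353, 0.533)–(0.595873, 1.29353, 0.533)  len=1.1917
  (v0,v10,v11) [--+] → (-1.4971, 0, 0.533)–(-1.25467, 0.634726, 0.533)  len=0.6794
  (v1,v5,v9) [-++] → (0.595873, 1.29353, 0.533)–(1.25467, 0.634726, 0.533)  len=0.9317
  (v11,v10,v2) [+--] → (-1.4971, 0, 0.533)–(-1.25467, -0.634726, 0.533)  len=0.6794
  (v3,v9,v4) [-++] → (1.25467, -0.634726, 0.533)–(0.595873, -1.29353, 0.533)  len=0.9317
  (v3,v4,v2) [-+-] → (0.595873, -1.29353, 0.533)–(-0.595873, -1.29353, 0.533)  len=1.1917
  (v3,v8,v9) [--+] → (1.4971, 0, 0.533)–(1.25467, -0.634726, 0.533)  len=0.6794
  (v2,v4,v11) [-++] → (-0.595873, -1.29353, 0.533)–(-1.25467, -0.634726, 0.533)  len=0.9317
  (v9,v8,v1) [+--] → (1.4971, 0, 0.533)–(1.25467, 0.634726, 0.533)  len=0.6794

Chained into 1 loop(s):
  loop 1: 10 segments, perimeter = 8.8280
Total perimeter = 8.828

loops=1 perimeter=8.828


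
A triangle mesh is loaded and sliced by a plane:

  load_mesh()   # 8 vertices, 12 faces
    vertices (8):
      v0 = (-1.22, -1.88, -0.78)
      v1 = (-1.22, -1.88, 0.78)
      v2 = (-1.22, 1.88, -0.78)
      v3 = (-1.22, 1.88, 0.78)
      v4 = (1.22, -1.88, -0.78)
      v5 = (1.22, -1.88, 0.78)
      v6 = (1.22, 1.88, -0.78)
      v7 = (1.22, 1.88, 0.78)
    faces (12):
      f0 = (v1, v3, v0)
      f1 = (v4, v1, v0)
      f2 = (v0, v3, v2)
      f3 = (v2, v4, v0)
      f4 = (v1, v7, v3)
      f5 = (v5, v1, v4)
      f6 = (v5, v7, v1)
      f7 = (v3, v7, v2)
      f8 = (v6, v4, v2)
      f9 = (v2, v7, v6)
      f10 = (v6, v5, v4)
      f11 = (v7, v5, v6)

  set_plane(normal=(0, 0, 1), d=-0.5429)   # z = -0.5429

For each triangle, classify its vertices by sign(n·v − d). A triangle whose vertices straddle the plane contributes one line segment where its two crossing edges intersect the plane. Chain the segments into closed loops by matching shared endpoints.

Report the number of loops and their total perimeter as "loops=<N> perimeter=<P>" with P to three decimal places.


loops=1 perimeter=12.400

Straddling triangles (8 of 12):
  (v1,v3,v0) [++-] → (-1.22, -1.30853, -0.5429)–(-1.22, -1.88, -0.5429)  len=0.5715
  (v4,v1,v0) [-+-] → (0.849151, -1.88, -0.5429)–(-1.22, -1.88, -0.5429)  len=2.0692
  (v0,v3,v2) [-+-] → (-1.22, -1.30853, -0.5429)–(-1.22, 1.88, -0.5429)  len=3.1885
  (v5,v1,v4) [++-] → (0.849151, -1.88, -0.5429)–(1.22, -1.88, -0.5429)  len=0.3708
  (v3,v7,v2) [++-] → (-0.849151, 1.88, -0.5429)–(-1.22, 1.88, -0.5429)  len=0.3708
  (v2,v7,v6) [-+-] → (-0.849151, 1.88, -0.5429)–(1.22, 1.88, -0.5429)  len=2.0692
  (v6,v5,v4) [-+-] → (1.22, 1.30853, -0.5429)–(1.22, -1.88, -0.5429)  len=3.1885
  (v7,v5,v6) [++-] → (1.22, 1.30853, -0.5429)–(1.22, 1.88, -0.5429)  len=0.5715

Chained into 1 loop(s):
  loop 1: 8 segments, perimeter = 12.4000
Total perimeter = 12.400


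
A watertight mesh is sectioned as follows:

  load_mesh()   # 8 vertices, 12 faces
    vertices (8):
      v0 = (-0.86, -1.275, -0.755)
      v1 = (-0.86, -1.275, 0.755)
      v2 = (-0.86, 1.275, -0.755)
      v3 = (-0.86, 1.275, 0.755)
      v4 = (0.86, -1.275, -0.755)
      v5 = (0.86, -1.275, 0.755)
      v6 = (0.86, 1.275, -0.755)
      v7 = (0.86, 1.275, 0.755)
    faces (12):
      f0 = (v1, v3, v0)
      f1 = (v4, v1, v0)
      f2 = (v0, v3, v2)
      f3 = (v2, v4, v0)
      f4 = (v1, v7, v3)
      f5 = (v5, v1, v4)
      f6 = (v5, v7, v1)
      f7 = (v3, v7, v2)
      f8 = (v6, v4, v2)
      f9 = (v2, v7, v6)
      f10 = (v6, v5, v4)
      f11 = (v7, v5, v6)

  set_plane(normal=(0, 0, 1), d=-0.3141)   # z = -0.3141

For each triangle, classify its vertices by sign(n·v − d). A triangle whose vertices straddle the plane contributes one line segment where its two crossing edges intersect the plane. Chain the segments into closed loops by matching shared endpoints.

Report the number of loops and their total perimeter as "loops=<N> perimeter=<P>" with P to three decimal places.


Straddling triangles (8 of 12):
  (v1,v3,v0) [++-] → (-0.86, -0.530434, -0.3141)–(-0.86, -1.275, -0.3141)  len=0.7446
  (v4,v1,v0) [-+-] → (0.357783, -1.275, -0.3141)–(-0.86, -1.275, -0.3141)  len=1.2178
  (v0,v3,v2) [-+-] → (-0.86, -0.530434, -0.3141)–(-0.86, 1.275, -0.3141)  len=1.8054
  (v5,v1,v4) [++-] → (0.357783, -1.275, -0.3141)–(0.86, -1.275, -0.3141)  len=0.5022
  (v3,v7,v2) [++-] → (-0.357783, 1.275, -0.3141)–(-0.86, 1.275, -0.3141)  len=0.5022
  (v2,v7,v6) [-+-] → (-0.357783, 1.275, -0.3141)–(0.86, 1.275, -0.3141)  len=1.2178
  (v6,v5,v4) [-+-] → (0.86, 0.530434, -0.3141)–(0.86, -1.275, -0.3141)  len=1.8054
  (v7,v5,v6) [++-] → (0.86, 0.530434, -0.3141)–(0.86, 1.275, -0.3141)  len=0.7446

Chained into 1 loop(s):
  loop 1: 8 segments, perimeter = 8.5400
Total perimeter = 8.540

loops=1 perimeter=8.540


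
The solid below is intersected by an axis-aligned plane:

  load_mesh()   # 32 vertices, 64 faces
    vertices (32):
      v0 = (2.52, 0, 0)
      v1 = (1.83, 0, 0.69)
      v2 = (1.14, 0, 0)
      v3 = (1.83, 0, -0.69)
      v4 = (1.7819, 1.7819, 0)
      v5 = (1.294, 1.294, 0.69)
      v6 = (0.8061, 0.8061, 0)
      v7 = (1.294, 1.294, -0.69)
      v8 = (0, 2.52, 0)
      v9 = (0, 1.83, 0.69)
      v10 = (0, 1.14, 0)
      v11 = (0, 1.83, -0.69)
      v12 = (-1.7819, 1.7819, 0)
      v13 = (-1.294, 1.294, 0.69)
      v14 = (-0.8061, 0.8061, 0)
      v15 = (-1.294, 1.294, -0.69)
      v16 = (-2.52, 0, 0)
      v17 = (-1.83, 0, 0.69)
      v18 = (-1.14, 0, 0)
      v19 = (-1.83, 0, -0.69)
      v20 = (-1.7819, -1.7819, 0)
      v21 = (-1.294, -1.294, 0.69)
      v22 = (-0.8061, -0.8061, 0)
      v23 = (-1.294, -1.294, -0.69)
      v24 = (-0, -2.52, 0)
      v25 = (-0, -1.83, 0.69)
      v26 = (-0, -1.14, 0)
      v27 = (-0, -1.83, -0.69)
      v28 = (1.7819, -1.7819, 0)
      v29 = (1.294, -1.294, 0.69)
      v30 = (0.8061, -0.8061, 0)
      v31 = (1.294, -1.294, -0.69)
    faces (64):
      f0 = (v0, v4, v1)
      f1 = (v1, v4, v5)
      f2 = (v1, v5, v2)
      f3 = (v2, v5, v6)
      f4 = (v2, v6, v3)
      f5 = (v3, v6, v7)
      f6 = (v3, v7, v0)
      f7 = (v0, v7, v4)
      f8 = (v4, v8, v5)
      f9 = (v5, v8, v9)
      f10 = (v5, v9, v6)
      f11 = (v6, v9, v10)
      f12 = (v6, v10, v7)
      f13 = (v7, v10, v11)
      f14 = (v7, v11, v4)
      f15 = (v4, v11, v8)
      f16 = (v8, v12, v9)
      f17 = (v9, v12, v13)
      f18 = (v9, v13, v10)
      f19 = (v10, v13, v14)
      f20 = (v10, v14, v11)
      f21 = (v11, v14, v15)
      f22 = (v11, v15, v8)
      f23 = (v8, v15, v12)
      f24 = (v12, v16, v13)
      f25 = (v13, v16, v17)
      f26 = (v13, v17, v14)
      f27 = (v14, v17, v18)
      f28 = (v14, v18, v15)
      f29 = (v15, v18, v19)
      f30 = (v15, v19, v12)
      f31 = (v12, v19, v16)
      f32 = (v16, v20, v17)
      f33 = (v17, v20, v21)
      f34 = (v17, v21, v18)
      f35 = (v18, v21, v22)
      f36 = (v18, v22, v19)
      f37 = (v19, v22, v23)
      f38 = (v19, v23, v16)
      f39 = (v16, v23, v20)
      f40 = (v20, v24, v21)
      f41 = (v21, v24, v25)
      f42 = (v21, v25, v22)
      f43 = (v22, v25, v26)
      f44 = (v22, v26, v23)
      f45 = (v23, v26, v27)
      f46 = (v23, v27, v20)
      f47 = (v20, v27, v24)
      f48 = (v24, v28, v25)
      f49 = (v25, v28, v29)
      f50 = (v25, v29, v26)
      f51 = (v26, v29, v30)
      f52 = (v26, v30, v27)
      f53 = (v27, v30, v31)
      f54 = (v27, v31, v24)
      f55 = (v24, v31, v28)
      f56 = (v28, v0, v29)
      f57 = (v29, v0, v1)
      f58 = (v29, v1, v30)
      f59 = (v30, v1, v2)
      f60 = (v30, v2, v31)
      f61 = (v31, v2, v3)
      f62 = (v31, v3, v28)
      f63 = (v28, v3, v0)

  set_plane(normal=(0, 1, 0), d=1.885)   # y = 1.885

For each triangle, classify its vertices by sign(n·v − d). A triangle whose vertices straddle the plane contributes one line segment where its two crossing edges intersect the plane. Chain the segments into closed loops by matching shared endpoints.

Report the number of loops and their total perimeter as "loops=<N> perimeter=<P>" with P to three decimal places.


Straddling triangles (6 of 64):
  (v4,v8,v5) [-+-] → (1.533, 1.885, 0)–(0.67022, 1.885, 0.357382)  len=0.9339
  (v5,v8,v9) [-+-] → (0.67022, 1.885, 0.357382)–(0, 1.885, 0.635)  len=0.7254
  (v4,v11,v8) [--+] → (0, 1.885, -0.635)–(1.533, 1.885, 0)  len=1.6593
  (v8,v12,v9) [+--] → (-1.533, 1.885, 0)–(0, 1.885, 0.635)  len=1.6593
  (v11,v15,v8) [--+] → (-0.67022, 1.885, -0.357382)–(0, 1.885, -0.635)  len=0.7254
  (v8,v15,v12) [+--] → (-0.67022, 1.885, -0.357382)–(-1.533, 1.885, 0)  len=0.9339

Chained into 1 loop(s):
  loop 1: 6 segments, perimeter = 6.6372
Total perimeter = 6.637

loops=1 perimeter=6.637
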